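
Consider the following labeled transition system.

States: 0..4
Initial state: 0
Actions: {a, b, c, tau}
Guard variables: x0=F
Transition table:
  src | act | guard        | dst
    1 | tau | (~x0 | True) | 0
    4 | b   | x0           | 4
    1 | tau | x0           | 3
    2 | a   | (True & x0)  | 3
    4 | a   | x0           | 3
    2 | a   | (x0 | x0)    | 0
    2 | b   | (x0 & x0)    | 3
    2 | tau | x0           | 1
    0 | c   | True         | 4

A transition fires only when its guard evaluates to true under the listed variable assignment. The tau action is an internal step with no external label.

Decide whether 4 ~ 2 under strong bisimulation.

Compute ~ classes (split until stable):
  P[0] = {{0,1,2,3,4}}
  P[1] = {{0},{1},{2,3,4}}
3 equivalence class(es) (converged in 2)
class of 4: {2,3,4}; class of 2: {2,3,4}

Answer: BISIMILAR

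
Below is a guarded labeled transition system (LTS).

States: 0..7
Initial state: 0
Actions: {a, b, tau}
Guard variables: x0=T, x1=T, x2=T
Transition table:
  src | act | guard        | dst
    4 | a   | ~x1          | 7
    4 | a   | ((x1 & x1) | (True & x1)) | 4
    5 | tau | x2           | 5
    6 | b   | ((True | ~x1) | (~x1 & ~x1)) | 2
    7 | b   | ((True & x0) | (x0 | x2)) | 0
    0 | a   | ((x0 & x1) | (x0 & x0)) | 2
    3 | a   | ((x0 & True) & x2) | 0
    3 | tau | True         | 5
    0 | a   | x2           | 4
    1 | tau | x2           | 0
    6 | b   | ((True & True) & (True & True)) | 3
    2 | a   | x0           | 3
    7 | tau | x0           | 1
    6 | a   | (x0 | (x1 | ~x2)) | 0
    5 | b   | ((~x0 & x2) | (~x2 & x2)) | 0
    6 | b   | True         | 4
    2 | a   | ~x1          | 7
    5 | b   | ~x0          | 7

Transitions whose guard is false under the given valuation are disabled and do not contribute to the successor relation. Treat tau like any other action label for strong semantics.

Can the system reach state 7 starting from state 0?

Answer: UNREACHABLE

Trace:
After dropping false guards: 14 live edges.
depth 0: {0}
depth 1: {2,4}  cumulative {0,2,4}
depth 2: {3}  cumulative {0,2,3,4}
depth 3: {5}  cumulative {0,2,3,4,5}
Reachable = {0,2,3,4,5}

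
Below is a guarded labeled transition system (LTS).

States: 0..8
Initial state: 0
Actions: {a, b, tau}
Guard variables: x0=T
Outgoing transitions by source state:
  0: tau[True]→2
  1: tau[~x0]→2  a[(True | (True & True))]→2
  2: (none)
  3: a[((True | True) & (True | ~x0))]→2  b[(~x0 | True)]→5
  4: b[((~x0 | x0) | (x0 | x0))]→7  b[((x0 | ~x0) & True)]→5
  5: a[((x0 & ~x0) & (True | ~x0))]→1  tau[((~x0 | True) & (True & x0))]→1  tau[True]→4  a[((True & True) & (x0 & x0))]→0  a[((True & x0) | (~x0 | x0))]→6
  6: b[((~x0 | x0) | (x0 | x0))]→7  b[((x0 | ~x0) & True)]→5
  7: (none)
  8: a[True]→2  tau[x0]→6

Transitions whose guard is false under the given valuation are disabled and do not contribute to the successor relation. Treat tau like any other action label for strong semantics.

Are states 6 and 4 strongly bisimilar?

Answer: BISIMILAR

Trace:
Refine partition for ~:
  π0 = {{0,1,2,3,4,5,6,7,8}}
  π1 = {{0},{1},{2,7},{3},{4,6},{5,8}}
  π2 = {{0},{1},{2,7},{3},{4,6},{5},{8}}
7 equivalence class(es) (converged in 3)
class of 6: {4,6}; class of 4: {4,6}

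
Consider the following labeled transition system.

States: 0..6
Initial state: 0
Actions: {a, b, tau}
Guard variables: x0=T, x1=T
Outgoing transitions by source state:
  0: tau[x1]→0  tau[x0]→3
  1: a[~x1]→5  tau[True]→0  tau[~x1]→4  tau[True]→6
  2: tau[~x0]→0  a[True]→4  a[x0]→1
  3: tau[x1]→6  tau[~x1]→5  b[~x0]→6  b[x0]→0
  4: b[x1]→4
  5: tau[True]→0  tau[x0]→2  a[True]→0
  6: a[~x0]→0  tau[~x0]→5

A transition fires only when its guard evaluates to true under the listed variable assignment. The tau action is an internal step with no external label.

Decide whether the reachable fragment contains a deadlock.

Reachable = {0,3,6}
  0: tau→0  tau→3  [deg 2]
  3: b→0  tau→6  [deg 2]
  6: ∅  [no exit]
trace reaching 6: tau·tau

Answer: DEADLOCK at state 6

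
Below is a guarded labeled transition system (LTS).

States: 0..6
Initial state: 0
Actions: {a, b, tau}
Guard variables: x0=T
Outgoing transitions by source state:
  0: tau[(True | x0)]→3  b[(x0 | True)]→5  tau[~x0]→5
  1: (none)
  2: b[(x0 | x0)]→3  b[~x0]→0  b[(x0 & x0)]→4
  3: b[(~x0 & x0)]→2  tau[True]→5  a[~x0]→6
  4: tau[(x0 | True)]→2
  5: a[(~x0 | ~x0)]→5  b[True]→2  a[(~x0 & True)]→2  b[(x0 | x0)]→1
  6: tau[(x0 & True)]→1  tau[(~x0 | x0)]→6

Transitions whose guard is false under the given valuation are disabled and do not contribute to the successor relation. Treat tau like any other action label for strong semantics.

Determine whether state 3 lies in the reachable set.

Guard filter leaves 10 enabled edge(s).
depth 0: {0}
depth 1: {3,5}  cumulative {0,3,5}
depth 2: {1,2}  cumulative {0,1,2,3,5}
depth 3: {4}  cumulative {0,1,2,3,4,5}
Reach set: {0,1,2,3,4,5}
witness 3: tau

Answer: REACHABLE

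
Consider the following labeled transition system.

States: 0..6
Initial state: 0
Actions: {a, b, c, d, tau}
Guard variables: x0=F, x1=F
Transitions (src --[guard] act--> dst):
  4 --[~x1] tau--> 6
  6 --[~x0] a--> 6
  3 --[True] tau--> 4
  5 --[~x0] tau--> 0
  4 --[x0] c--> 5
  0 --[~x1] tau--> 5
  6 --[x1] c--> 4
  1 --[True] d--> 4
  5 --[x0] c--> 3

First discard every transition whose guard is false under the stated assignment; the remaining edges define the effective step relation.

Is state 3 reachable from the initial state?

Answer: UNREACHABLE

Analysis:
6 transition(s) survive guard evaluation.
Layer 0: {0}
Layer 1: {5}  cumulative {0,5}
Reachable = {0,5}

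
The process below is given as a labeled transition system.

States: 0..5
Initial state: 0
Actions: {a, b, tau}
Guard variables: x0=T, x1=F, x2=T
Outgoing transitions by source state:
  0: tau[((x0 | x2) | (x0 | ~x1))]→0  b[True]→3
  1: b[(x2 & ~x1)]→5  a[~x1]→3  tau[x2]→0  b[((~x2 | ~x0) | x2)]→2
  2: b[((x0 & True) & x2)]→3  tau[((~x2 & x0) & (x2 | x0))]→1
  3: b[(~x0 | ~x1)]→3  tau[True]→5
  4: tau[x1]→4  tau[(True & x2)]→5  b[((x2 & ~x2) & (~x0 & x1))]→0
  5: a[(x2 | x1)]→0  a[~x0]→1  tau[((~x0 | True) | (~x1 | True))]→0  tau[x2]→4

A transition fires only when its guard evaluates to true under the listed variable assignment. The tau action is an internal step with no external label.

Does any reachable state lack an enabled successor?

Answer: DEADLOCK-FREE

Trace:
Reach set: {0,3,4,5}
  0: b→3  tau→0  [2 out]
  3: b→3  tau→5  [2 out]
  4: tau→5  [1 out]
  5: a→0  tau→0  tau→4  [3 out]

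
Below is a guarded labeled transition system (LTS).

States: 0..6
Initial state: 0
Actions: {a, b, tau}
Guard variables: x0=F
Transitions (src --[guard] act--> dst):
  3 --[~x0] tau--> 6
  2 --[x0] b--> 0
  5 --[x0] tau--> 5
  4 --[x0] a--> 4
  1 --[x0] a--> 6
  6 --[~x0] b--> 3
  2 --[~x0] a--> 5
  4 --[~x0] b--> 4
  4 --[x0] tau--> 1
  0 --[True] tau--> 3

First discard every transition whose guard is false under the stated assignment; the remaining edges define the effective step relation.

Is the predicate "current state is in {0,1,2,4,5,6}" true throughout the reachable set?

Answer: INVARIANT VIOLATED at state 3

Working:
Inv-set: {0,1,2,4,5,6}
Reach set: {0,3,6}
  0: ✓
  3: ✗ unsafe
  6: ✓
counterexample path to 3: tau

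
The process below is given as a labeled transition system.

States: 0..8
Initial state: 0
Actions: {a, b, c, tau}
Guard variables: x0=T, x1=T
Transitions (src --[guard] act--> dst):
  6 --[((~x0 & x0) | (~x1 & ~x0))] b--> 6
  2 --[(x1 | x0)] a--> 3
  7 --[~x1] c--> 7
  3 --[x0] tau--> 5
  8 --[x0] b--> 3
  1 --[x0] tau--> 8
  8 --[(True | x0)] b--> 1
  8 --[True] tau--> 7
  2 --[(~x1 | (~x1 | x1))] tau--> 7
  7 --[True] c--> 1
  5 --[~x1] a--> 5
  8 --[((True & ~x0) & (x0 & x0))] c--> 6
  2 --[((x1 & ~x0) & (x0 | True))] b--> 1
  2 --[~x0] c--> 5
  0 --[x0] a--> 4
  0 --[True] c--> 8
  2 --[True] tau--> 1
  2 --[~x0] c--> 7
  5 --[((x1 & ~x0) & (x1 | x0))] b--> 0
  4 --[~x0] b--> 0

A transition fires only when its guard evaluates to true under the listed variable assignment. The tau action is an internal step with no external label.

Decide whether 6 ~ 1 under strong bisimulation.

Refine partition for ~:
  round 0: {{0,1,2,3,4,5,6,7,8}}
  round 1: {{0},{1,3},{2},{4,5,6},{7},{8}}
  round 2: {{0},{1},{2},{3},{4,5,6},{7},{8}}
Fixed point at round 3; 7 class(es).
6∈{4,5,6}, 1∈{1}

Answer: NOT BISIMILAR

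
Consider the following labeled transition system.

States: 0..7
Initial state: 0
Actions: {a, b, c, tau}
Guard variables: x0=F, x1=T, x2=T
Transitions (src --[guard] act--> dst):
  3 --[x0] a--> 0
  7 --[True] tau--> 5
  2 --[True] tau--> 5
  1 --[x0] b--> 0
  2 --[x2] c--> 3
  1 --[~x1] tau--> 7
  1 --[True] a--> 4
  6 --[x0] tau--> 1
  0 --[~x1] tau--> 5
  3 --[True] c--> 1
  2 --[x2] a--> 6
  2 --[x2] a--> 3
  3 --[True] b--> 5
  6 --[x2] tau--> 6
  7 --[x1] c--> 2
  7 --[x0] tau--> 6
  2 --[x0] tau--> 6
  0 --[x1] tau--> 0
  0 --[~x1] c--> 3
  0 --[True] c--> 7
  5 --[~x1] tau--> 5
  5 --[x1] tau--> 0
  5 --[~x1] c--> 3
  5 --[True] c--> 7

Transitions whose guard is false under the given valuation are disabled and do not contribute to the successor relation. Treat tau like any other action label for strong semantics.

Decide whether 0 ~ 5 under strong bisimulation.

Bisimulation quotient by refinement:
  round 0: {{0,1,2,3,4,5,6,7}}
  round 1: {{0,5,7},{1},{2},{3},{4},{6}}
  round 2: {{0,5},{1},{2},{3},{4},{6},{7}}
stable after 3 split(s): 7 block(s)
class of 0: {0,5}; class of 5: {0,5}

Answer: BISIMILAR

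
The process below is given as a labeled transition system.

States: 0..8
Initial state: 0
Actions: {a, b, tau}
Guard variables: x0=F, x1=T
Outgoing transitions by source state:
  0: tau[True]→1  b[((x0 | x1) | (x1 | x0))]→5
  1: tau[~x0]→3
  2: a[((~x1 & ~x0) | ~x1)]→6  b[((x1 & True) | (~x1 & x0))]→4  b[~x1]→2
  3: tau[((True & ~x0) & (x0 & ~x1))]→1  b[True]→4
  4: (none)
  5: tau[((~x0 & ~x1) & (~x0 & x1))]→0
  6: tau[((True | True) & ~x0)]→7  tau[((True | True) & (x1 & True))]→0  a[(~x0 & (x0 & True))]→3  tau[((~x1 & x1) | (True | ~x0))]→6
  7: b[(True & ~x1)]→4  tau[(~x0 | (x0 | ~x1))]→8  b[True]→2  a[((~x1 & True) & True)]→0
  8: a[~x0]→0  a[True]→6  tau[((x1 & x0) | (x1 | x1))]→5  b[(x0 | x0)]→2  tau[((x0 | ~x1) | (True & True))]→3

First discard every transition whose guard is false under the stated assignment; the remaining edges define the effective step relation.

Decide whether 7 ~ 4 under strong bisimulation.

Answer: NOT BISIMILAR

Analysis:
Compute ~ classes (split until stable):
  round 0: {{0,1,2,3,4,5,6,7,8}}
  round 1: {{0,7},{1,6},{2,3},{4,5},{8}}
  round 2: {{0},{1},{2,3},{4,5},{6},{7},{8}}
Fixed point at round 3; 7 class(es).
[7]={7}  [4]={4,5}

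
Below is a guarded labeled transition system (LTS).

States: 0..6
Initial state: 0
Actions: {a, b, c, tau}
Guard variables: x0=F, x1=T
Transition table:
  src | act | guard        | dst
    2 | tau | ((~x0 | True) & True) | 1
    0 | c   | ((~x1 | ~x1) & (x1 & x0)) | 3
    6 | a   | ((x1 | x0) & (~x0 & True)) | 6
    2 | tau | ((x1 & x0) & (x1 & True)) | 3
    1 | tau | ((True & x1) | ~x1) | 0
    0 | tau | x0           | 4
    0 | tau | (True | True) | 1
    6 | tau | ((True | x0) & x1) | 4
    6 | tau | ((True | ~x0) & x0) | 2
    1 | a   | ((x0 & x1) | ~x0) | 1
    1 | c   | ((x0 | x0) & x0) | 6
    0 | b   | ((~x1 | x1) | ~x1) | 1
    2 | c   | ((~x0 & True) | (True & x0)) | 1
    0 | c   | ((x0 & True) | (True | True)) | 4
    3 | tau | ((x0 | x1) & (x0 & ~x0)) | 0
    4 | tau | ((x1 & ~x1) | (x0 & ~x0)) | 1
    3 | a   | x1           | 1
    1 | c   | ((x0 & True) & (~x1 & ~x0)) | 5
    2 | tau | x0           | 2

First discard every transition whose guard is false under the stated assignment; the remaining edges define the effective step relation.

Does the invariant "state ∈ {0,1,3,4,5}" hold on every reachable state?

Answer: INVARIANT HOLDS

Working:
Allowed set {0,1,3,4,5}
Reach set: {0,1,4}
  0: ✓
  1: ✓
  4: ✓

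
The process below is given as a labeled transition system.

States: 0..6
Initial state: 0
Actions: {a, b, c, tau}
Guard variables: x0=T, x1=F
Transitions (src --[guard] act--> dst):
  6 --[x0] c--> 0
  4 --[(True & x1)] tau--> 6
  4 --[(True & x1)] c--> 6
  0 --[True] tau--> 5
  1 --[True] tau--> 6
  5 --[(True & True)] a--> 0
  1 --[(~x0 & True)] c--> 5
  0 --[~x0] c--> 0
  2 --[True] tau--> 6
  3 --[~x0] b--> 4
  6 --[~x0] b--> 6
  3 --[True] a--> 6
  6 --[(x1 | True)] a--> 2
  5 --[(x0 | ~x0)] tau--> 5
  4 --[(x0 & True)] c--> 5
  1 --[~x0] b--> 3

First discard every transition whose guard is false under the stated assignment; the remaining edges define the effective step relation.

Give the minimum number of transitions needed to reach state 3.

Answer: UNREACHABLE

Working:
Breadth-first toward 3:
  Layer 0: {0}
  Layer 1: {5}
3 never appears.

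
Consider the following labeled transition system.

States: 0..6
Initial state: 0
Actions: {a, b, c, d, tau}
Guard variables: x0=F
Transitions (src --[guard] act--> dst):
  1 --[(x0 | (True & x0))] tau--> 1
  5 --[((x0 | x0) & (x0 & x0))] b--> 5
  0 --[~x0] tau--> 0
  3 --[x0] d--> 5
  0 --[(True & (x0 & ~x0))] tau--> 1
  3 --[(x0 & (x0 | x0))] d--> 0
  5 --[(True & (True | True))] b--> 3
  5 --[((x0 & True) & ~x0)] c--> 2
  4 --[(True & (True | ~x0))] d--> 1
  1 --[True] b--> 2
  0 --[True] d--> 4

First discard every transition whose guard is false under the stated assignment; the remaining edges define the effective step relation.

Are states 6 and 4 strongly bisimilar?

Answer: NOT BISIMILAR

Analysis:
Compute ~ classes (split until stable):
  P[0] = {{0,1,2,3,4,5,6}}
  P[1] = {{0},{1,5},{2,3,6},{4}}
4 equivalence class(es) (converged in 2)
[6]={2,3,6}  [4]={4}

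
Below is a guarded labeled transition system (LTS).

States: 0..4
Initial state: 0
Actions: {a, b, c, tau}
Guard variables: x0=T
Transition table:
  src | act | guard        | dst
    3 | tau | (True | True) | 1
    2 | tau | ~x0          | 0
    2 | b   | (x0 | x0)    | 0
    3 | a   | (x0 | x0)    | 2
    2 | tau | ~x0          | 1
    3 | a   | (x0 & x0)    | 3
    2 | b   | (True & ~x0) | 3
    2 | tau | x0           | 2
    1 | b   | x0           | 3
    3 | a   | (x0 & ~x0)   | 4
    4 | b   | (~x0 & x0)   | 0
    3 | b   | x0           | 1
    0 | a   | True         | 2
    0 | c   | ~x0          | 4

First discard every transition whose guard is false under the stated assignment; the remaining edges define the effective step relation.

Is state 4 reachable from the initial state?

8 transition(s) survive guard evaluation.
depth 0: {0}
depth 1: {2}  total {0,2}
Reach set: {0,2}

Answer: UNREACHABLE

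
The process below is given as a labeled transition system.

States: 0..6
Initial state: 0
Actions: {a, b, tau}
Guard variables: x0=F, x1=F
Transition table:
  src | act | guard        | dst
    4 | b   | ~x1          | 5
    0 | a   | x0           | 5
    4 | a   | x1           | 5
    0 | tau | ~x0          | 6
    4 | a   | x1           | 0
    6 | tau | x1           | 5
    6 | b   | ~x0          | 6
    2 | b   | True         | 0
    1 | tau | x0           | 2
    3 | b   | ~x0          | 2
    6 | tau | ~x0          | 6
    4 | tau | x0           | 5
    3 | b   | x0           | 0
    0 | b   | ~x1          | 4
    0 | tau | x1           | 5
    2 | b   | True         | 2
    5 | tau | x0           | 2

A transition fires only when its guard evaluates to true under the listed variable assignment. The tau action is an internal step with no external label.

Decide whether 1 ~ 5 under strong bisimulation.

Compute ~ classes (split until stable):
  π0 = {{0,1,2,3,4,5,6}}
  π1 = {{0,6},{1,5},{2,3,4}}
  π2 = {{0},{1,5},{2},{3},{4},{6}}
stable after 3 split(s): 6 block(s)
[1]={1,5}  [5]={1,5}

Answer: BISIMILAR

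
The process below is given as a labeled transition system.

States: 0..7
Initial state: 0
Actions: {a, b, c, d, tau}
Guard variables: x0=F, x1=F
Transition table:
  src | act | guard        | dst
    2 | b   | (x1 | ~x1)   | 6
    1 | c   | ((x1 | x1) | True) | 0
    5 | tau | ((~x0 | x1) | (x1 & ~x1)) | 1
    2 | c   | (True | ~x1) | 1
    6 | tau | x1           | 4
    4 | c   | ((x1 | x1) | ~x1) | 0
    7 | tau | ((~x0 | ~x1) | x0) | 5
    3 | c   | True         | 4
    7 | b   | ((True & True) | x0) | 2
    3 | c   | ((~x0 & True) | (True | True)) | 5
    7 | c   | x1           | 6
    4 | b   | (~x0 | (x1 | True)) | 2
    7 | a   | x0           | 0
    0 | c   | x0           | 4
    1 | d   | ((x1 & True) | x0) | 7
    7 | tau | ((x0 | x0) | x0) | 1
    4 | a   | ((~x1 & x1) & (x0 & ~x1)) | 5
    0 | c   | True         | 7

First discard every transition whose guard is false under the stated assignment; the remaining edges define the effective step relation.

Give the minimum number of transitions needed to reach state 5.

Answer: 2

Analysis:
BFS to 5:
  L0 = {0}
  L1 = {7}
  L2 = {2,5}
depth(5)=2, e.g. c·tau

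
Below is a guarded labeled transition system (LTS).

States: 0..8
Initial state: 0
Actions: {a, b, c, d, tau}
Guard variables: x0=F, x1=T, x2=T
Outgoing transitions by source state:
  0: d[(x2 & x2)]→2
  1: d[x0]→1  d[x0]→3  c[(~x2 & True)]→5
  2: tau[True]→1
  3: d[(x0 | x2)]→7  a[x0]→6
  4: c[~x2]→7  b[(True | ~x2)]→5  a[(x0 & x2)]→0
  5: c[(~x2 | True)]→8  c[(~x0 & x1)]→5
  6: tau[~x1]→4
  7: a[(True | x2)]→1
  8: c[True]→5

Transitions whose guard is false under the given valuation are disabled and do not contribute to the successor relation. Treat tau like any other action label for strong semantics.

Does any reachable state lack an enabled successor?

Reach set: {0,1,2}
  0: d→2  [deg 1]
  1: ∅  [no exit]
  2: tau→1  [deg 1]
trace reaching 1: d·tau

Answer: DEADLOCK at state 1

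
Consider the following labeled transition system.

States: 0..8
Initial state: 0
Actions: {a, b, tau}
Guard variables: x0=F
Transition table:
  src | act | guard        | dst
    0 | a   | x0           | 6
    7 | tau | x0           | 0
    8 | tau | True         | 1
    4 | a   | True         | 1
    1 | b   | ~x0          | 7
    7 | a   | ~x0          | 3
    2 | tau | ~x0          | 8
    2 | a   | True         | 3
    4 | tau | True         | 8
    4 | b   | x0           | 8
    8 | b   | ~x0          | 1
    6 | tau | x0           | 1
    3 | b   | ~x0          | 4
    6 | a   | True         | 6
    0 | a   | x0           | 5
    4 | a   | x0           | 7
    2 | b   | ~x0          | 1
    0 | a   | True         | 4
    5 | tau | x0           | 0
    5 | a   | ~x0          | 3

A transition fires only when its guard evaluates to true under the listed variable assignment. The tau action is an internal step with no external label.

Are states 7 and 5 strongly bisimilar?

Bisimulation quotient by refinement:
  P[0] = {{0,1,2,3,4,5,6,7,8}}
  P[1] = {{0,5,6,7},{1,3},{2},{4},{8}}
  P[2] = {{0},{1},{2},{3},{4},{5,7},{6},{8}}
stable after 3 split(s): 8 block(s)
7∈{5,7}, 5∈{5,7}

Answer: BISIMILAR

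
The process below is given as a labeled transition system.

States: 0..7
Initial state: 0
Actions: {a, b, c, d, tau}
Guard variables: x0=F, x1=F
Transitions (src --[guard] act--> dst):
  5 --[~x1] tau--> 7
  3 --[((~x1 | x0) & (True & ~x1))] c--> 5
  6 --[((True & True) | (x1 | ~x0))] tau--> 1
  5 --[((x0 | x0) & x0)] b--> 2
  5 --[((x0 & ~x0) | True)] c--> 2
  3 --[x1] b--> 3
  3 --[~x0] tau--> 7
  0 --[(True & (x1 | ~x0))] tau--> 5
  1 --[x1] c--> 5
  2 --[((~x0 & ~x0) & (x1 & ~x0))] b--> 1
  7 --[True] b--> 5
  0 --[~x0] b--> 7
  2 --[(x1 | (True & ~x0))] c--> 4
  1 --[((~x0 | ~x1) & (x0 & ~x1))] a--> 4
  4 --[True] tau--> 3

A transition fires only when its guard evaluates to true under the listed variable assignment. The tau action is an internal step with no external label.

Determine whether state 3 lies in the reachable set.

After dropping false guards: 10 live edges.
depth 0: {0}
depth 1: {5,7}  cumulative {0,5,7}
depth 2: {2}  cumulative {0,2,5,7}
depth 3: {4}  cumulative {0,2,4,5,7}
depth 4: {3}  cumulative {0,2,3,4,5,7}
Reach set: {0,2,3,4,5,7}
Path to 3: tau·c·c·tau

Answer: REACHABLE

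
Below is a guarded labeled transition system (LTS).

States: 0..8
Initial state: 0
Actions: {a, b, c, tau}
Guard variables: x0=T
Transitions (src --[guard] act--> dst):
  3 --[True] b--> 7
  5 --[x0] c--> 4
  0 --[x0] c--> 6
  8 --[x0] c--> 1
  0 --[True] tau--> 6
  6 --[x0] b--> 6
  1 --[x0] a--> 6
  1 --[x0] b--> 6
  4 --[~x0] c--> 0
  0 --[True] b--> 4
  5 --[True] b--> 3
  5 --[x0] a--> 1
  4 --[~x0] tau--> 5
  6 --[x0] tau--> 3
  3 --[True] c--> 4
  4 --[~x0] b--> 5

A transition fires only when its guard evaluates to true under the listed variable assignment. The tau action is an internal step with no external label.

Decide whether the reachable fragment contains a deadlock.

Answer: DEADLOCK at state 4

Trace:
R = {0,3,4,6,7}
  0: b→4  c→6  tau→6  [3 exit(s)]
  3: b→7  c→4  [2 exit(s)]
  4: ∅  [deadlock]
  6: b→6  tau→3  [2 exit(s)]
  7: ∅  [deadlock]
trace reaching 4: b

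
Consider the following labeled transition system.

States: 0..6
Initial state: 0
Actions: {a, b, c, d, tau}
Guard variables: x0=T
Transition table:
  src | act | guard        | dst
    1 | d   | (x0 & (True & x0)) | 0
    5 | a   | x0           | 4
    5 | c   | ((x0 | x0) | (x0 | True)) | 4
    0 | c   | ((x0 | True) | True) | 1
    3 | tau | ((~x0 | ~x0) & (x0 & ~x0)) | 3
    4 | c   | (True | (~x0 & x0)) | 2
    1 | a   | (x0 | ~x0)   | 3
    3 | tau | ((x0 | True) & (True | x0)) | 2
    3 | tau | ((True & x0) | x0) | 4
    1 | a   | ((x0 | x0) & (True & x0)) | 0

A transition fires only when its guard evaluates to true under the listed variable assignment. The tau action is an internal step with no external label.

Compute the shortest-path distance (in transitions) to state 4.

Answer: 3

Trace:
Layered search for 4:
  depth 0: {0}
  depth 1: {1}
  depth 2: {3}
  depth 3: {2,4}
first hit 4 at d=3 via c·a·tau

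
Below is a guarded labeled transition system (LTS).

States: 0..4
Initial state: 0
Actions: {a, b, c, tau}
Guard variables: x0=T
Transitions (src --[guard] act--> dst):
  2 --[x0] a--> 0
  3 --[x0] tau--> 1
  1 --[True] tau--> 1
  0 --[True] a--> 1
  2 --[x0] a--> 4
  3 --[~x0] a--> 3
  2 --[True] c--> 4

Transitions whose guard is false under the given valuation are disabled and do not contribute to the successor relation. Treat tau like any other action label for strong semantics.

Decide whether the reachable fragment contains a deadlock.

Reachable = {0,1}
  0: a→1  [deg 1]
  1: tau→1  [deg 1]

Answer: DEADLOCK-FREE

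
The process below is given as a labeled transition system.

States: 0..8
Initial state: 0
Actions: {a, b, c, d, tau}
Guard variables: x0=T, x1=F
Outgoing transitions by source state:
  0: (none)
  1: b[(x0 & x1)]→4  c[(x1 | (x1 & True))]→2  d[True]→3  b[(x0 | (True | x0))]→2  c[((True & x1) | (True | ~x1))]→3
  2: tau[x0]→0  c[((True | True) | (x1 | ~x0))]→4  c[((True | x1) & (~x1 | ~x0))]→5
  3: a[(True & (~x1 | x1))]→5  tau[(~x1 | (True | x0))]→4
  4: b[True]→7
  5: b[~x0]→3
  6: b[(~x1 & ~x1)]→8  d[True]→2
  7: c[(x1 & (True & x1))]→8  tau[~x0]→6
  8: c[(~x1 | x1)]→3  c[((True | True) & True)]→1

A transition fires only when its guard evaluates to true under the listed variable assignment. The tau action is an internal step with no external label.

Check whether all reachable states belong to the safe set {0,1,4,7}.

Safe = {0,1,4,7}
Reachable = {0}
  0: safe

Answer: INVARIANT HOLDS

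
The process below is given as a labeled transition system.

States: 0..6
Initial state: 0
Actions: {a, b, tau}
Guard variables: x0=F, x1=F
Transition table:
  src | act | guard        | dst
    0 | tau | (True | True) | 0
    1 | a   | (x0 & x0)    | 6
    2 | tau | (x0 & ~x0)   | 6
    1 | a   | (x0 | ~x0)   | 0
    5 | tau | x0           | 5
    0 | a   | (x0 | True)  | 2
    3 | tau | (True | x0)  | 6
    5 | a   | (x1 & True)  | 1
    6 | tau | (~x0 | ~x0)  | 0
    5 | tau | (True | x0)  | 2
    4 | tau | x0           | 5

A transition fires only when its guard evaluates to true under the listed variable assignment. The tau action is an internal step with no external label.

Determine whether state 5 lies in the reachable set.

Answer: UNREACHABLE

Working:
Guard filter leaves 6 enabled edge(s).
Layer 0: {0}
Layer 1: {2}  now seen {0,2}
R = {0,2}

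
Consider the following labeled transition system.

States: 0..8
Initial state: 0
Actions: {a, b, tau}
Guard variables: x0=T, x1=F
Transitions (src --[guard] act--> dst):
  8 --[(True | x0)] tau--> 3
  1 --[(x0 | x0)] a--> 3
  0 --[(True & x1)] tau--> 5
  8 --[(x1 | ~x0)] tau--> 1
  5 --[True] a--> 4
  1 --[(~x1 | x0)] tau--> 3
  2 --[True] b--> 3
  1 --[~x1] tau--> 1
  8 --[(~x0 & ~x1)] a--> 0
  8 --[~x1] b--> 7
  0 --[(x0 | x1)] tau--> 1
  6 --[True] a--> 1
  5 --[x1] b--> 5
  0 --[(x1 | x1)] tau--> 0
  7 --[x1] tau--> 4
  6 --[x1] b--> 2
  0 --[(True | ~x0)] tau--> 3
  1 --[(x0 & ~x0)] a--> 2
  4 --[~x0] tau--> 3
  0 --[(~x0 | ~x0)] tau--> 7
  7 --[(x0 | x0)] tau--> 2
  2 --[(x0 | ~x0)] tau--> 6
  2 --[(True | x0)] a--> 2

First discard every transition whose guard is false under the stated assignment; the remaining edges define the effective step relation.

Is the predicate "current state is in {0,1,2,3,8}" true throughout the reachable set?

Answer: INVARIANT HOLDS

Analysis:
Safe = {0,1,2,3,8}
R = {0,1,3}
  0: ok
  1: ok
  3: ok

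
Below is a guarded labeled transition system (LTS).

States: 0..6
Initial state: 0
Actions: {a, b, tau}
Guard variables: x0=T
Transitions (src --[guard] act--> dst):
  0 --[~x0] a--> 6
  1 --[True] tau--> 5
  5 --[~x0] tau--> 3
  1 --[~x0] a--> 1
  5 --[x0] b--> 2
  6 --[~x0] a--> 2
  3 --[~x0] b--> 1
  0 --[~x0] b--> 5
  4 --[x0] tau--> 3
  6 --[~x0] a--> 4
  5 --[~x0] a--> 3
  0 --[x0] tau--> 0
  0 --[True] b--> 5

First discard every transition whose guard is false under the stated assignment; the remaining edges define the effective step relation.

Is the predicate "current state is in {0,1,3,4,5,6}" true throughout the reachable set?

Inv-set: {0,1,3,4,5,6}
Reachable = {0,2,5}
  0: ✓
  2: outside
  5: ✓
witness against invariant: b·b → 2

Answer: INVARIANT VIOLATED at state 2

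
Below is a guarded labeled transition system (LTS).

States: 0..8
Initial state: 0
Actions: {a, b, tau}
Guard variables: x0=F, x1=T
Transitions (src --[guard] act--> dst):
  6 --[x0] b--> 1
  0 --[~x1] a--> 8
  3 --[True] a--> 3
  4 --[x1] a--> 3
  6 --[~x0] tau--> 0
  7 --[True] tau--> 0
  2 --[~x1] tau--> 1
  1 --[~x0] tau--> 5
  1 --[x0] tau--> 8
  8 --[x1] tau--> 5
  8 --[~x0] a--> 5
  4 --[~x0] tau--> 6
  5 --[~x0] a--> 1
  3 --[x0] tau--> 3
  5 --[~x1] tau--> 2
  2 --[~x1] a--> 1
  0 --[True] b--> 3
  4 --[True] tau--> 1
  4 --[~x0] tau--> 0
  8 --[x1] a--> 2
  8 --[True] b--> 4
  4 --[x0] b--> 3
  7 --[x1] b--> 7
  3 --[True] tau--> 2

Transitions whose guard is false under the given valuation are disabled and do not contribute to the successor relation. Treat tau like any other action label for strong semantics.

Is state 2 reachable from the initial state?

Answer: REACHABLE

Working:
After dropping false guards: 16 live edges.
Layer 0: {0}
Layer 1: {3}  now seen {0,3}
Layer 2: {2}  now seen {0,2,3}
Reach set: {0,2,3}
Path to 2: b·tau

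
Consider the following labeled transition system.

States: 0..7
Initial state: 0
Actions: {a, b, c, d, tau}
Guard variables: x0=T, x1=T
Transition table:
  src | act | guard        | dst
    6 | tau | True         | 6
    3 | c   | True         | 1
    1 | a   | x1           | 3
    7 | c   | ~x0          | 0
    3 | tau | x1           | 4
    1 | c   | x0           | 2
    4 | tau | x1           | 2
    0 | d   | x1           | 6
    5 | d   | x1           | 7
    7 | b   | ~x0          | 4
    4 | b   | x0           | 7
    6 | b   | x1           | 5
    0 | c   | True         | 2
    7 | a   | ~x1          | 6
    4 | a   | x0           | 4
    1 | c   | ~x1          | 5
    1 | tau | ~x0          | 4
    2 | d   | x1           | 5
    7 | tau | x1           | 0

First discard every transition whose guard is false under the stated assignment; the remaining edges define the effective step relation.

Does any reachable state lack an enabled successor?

Answer: DEADLOCK-FREE

Working:
Reachable = {0,2,5,6,7}
  0: c→2  d→6  [2 exit(s)]
  2: d→5  [1 exit(s)]
  5: d→7  [1 exit(s)]
  6: b→5  tau→6  [2 exit(s)]
  7: tau→0  [1 exit(s)]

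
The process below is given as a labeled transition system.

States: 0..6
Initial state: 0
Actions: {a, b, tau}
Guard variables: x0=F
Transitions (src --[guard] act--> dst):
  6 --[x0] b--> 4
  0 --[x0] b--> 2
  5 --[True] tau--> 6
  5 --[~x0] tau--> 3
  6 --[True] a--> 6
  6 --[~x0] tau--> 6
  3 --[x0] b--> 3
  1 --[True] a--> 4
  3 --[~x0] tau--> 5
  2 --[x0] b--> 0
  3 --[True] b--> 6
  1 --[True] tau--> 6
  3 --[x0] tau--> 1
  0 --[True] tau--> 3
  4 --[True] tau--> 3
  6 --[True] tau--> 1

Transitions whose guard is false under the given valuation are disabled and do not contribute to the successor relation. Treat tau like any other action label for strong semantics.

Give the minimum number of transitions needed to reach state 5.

Answer: 2

Trace:
Breadth-first toward 5:
  Layer 0: {0}
  Layer 1: {3}
  Layer 2: {5,6}
depth(5)=2, e.g. tau·tau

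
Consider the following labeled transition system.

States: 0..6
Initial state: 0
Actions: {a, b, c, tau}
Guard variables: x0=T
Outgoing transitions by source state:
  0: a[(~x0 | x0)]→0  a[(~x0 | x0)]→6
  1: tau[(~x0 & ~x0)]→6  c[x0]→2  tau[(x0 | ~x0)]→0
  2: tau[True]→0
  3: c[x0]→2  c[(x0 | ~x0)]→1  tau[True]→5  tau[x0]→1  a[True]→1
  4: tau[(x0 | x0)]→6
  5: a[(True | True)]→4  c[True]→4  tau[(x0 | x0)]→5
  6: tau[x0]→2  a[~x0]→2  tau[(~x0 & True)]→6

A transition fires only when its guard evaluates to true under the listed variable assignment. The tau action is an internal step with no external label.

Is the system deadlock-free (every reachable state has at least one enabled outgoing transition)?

Reachable = {0,2,6}
  0: a→0  a→6  [2 out]
  2: tau→0  [1 out]
  6: tau→2  [1 out]

Answer: DEADLOCK-FREE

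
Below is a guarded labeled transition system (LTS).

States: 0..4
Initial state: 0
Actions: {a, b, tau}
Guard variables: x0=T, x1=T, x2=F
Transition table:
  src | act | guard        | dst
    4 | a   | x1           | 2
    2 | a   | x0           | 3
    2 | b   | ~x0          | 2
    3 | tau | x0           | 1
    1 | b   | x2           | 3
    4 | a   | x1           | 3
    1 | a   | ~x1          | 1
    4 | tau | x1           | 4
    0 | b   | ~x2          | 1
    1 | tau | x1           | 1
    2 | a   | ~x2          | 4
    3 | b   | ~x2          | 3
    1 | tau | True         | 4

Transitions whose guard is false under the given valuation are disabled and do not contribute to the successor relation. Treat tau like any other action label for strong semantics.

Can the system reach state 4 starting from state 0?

Guard filter leaves 10 enabled edge(s).
depth 0: {0}
depth 1: {1}  cumulative {0,1}
depth 2: {4}  cumulative {0,1,4}
depth 3: {2,3}  cumulative {0,1,2,3,4}
R = {0,1,2,3,4}
Path to 4: b·tau

Answer: REACHABLE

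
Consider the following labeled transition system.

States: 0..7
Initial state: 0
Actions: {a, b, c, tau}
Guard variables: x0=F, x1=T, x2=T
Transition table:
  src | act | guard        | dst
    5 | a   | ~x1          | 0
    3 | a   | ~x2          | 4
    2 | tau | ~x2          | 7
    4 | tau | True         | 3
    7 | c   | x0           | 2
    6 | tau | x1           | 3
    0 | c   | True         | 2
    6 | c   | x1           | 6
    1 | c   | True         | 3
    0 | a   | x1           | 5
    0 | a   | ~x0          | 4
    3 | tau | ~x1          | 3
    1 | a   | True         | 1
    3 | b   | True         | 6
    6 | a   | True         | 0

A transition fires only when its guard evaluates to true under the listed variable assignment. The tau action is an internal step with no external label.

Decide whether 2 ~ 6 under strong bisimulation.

Answer: NOT BISIMILAR

Trace:
Refine partition for ~:
  round 0: {{0,1,2,3,4,5,6,7}}
  round 1: {{0,1},{2,5,7},{3},{4},{6}}
  round 2: {{0},{1},{2,5,7},{3},{4},{6}}
stable after 3 split(s): 6 block(s)
class of 2: {2,5,7}; class of 6: {6}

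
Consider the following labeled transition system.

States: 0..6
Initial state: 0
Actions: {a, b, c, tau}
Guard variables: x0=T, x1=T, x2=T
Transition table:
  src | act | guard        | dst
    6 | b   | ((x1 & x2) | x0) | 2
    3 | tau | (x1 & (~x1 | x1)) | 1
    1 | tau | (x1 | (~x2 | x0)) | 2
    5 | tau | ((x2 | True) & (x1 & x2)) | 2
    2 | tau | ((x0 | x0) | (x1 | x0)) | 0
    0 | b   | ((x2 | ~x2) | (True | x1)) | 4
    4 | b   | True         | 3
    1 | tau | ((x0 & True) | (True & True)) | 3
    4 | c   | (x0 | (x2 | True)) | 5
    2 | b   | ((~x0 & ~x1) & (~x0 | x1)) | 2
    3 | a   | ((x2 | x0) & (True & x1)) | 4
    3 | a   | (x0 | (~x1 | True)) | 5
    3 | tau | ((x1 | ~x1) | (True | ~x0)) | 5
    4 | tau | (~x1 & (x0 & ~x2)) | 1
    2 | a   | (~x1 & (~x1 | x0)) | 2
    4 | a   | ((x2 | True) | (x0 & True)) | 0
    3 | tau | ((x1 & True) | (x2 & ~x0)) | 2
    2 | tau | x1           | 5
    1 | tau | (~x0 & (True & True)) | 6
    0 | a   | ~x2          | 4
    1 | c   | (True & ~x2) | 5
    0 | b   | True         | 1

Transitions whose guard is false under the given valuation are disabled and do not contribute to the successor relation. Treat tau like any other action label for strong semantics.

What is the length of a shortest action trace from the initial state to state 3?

BFS to 3:
  Layer 0: {0}
  Layer 1: {1,4}
  Layer 2: {2,3,5}
3 enters at depth 2; path b·tau

Answer: 2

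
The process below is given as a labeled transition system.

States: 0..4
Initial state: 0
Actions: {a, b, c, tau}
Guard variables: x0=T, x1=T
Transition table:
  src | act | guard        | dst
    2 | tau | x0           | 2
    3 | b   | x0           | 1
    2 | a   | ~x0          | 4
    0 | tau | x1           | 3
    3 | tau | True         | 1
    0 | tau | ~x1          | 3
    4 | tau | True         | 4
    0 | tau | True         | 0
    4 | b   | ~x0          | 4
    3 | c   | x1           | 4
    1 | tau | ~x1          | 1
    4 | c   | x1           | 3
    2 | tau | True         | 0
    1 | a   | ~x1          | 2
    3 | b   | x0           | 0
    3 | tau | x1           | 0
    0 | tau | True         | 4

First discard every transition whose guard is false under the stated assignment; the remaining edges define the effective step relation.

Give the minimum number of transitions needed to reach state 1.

Breadth-first toward 1:
  L0 = {0}
  L1 = {3,4}
  L2 = {1}
1 enters at depth 2; path tau·b

Answer: 2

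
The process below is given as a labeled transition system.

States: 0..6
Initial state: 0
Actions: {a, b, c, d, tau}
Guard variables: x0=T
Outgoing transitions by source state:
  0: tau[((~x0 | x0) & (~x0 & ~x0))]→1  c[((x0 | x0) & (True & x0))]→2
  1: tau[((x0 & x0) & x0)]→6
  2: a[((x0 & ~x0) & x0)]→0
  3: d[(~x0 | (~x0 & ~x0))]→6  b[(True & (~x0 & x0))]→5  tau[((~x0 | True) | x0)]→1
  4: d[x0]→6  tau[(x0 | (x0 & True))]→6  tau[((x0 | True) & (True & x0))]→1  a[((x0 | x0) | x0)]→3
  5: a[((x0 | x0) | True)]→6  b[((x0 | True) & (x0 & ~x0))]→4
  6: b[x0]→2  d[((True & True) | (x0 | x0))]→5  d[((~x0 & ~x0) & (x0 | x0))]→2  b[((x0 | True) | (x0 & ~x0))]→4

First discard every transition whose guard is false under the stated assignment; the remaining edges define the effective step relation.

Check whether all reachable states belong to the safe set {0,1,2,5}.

Inv-set: {0,1,2,5}
Reach set: {0,2}
  0: ✓
  2: ✓

Answer: INVARIANT HOLDS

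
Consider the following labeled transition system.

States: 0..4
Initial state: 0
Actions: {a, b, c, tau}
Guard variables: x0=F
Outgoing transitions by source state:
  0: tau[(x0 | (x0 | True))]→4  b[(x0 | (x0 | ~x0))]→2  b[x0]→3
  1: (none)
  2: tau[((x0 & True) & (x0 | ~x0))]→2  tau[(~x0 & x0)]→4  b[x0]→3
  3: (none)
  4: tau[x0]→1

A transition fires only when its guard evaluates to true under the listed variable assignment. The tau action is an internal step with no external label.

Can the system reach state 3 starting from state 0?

2 transition(s) survive guard evaluation.
L0 = {0}
L1 = {2,4}  cumulative {0,2,4}
Reachable = {0,2,4}

Answer: UNREACHABLE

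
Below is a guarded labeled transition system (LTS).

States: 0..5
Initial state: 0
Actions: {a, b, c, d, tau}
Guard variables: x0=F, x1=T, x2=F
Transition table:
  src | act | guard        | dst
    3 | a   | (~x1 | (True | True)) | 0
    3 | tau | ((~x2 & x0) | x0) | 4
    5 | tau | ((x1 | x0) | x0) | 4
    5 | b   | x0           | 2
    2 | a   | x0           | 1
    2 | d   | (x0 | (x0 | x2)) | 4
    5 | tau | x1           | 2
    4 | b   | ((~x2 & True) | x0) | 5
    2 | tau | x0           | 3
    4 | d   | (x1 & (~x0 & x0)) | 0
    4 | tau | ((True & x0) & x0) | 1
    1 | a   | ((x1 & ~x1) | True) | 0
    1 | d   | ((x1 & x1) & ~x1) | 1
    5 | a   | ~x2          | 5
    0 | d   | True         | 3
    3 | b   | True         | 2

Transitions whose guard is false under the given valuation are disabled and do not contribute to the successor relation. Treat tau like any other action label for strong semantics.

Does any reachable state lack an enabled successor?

Answer: DEADLOCK at state 2

Trace:
R = {0,2,3}
  0: d→3  [1 out]
  2: ∅  [no exit]
  3: a→0  b→2  [2 out]
witness 2: d·b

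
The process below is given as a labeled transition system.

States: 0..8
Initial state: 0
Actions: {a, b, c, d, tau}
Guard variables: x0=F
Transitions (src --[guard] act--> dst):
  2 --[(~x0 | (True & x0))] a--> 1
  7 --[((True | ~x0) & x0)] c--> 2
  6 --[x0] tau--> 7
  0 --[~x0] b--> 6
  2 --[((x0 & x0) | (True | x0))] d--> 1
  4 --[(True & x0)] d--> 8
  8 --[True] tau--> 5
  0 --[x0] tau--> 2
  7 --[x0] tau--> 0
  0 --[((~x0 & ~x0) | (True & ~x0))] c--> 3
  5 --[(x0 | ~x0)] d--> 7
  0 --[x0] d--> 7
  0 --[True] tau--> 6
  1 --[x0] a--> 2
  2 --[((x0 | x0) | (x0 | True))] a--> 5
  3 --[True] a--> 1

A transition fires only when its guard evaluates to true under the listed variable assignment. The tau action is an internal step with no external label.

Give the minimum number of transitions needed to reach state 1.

Layered search for 1:
  depth 0: {0}
  depth 1: {3,6}
  depth 2: {1}
1 enters at depth 2; path c·a

Answer: 2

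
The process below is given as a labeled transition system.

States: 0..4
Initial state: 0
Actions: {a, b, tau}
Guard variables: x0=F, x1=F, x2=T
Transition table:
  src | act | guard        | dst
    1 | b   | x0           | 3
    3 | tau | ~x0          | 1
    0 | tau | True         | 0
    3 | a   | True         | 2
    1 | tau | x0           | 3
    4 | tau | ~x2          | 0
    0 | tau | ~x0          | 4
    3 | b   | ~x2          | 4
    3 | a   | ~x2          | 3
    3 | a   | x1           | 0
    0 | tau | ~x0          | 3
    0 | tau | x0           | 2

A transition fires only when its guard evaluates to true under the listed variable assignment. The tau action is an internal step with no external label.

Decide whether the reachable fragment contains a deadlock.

Answer: DEADLOCK at state 1

Analysis:
Reach set: {0,1,2,3,4}
  0: tau→0  tau→3  tau→4  [3 out]
  1: ∅  [STUCK]
  2: ∅  [STUCK]
  3: a→2  tau→1  [2 out]
  4: ∅  [STUCK]
Path to 1: tau·tau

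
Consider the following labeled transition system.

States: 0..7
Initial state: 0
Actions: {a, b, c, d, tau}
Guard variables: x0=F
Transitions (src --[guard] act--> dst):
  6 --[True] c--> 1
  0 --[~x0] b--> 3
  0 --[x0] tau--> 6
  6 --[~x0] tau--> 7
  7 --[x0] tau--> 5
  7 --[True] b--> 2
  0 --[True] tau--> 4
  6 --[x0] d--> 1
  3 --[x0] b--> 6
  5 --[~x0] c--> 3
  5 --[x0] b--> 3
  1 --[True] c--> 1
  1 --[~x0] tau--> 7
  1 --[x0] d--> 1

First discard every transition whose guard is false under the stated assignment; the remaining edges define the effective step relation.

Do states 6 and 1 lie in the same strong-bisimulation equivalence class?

Answer: BISIMILAR

Working:
Refine partition for ~:
  P[0] = {{0,1,2,3,4,5,6,7}}
  P[1] = {{0},{1,6},{2,3,4},{5},{7}}
Fixed point at round 2; 5 class(es).
6∈{1,6}, 1∈{1,6}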